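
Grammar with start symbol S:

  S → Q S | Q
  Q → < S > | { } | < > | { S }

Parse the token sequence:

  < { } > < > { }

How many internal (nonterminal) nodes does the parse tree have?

[S [Q < [S [Q { }]] >] [S [Q < >] [S [Q { }]]]]

8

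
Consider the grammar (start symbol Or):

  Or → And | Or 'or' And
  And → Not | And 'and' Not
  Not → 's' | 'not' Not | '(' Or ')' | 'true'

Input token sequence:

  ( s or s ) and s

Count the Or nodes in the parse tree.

3

[Or [And [And [Not ( [Or [Or [And [Not s]]] or [And [Not s]]] )]] and [Not s]]]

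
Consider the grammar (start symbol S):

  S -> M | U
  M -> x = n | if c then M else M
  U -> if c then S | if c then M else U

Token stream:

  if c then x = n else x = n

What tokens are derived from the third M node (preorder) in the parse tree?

[S [M if c then [M x = n] else [M x = n]]]

x = n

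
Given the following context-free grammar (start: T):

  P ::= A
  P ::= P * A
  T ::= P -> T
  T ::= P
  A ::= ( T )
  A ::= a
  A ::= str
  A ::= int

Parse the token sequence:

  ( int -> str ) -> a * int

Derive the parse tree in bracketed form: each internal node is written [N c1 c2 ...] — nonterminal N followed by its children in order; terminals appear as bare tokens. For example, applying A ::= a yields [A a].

[T [P [A ( [T [P [A int]] -> [T [P [A str]]]] )]] -> [T [P [P [A a]] * [A int]]]]

T
P -> T
A -> T
( T ) -> T
( P -> T ) -> T
( A -> T ) -> T
( int -> T ) -> T
( int -> P ) -> T
( int -> A ) -> T
( int -> str ) -> T
( int -> str ) -> P
( int -> str ) -> P * A
( int -> str ) -> A * A
( int -> str ) -> a * A
( int -> str ) -> a * int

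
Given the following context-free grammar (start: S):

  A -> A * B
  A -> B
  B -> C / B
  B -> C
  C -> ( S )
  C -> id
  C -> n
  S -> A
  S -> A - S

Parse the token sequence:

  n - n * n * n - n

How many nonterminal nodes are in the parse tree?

[S [A [B [C n]]] - [S [A [A [A [B [C n]]] * [B [C n]]] * [B [C n]]] - [S [A [B [C n]]]]]]

18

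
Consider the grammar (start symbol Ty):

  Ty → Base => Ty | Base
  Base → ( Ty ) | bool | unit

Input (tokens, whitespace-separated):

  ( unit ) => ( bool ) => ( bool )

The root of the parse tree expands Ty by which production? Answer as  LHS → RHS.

[Ty [Base ( [Ty [Base unit]] )] => [Ty [Base ( [Ty [Base bool]] )] => [Ty [Base ( [Ty [Base bool]] )]]]]

Ty → Base => Ty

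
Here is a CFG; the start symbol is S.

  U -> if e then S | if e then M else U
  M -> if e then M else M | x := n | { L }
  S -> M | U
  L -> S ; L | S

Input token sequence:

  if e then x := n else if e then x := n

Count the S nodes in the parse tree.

[S [U if e then [M x := n] else [U if e then [S [M x := n]]]]]

2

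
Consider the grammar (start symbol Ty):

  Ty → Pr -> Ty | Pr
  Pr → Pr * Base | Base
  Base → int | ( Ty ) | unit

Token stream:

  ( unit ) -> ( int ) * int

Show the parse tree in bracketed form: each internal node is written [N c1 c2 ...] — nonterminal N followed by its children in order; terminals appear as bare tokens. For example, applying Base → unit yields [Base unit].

[Ty [Pr [Base ( [Ty [Pr [Base unit]]] )]] -> [Ty [Pr [Pr [Base ( [Ty [Pr [Base int]]] )]] * [Base int]]]]

Ty
Pr -> Ty
Base -> Ty
( Ty ) -> Ty
( Pr ) -> Ty
( Base ) -> Ty
( unit ) -> Ty
( unit ) -> Pr
( unit ) -> Pr * Base
( unit ) -> Base * Base
( unit ) -> ( Ty ) * Base
( unit ) -> ( Pr ) * Base
( unit ) -> ( Base ) * Base
( unit ) -> ( int ) * Base
( unit ) -> ( int ) * int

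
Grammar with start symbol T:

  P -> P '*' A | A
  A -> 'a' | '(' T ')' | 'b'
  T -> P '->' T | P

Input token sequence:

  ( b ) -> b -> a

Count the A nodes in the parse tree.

[T [P [A ( [T [P [A b]]] )]] -> [T [P [A b]] -> [T [P [A a]]]]]

4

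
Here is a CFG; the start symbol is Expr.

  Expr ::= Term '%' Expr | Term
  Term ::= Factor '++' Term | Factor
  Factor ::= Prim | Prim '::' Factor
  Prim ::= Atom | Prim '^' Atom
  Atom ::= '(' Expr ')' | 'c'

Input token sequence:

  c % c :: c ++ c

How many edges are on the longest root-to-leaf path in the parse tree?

[Expr [Term [Factor [Prim [Atom c]]]] % [Expr [Term [Factor [Prim [Atom c]] :: [Factor [Prim [Atom c]]]] ++ [Term [Factor [Prim [Atom c]]]]]]]

7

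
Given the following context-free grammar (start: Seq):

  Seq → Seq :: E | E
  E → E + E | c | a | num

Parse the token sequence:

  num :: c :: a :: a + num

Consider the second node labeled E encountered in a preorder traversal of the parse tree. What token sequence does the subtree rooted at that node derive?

c

[Seq [Seq [Seq [Seq [E num]] :: [E c]] :: [E a]] :: [E [E a] + [E num]]]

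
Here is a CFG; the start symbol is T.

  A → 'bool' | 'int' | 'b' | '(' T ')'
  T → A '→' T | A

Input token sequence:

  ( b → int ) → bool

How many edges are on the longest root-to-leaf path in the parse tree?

5

[T [A ( [T [A b] → [T [A int]]] )] → [T [A bool]]]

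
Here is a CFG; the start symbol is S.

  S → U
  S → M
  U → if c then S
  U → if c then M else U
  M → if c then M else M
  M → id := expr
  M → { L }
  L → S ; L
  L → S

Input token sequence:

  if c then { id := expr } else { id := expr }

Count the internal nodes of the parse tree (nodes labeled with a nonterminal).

10

[S [M if c then [M { [L [S [M id := expr]]] }] else [M { [L [S [M id := expr]]] }]]]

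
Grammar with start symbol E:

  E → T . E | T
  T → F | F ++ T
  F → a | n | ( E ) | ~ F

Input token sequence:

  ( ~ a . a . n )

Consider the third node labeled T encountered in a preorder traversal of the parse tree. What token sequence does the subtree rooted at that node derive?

a

[E [T [F ( [E [T [F ~ [F a]]] . [E [T [F a]] . [E [T [F n]]]]] )]]]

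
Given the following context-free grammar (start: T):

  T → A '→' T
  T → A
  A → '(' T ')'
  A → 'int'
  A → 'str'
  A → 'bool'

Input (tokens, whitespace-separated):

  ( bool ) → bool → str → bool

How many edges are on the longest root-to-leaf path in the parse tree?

[T [A ( [T [A bool]] )] → [T [A bool] → [T [A str] → [T [A bool]]]]]

5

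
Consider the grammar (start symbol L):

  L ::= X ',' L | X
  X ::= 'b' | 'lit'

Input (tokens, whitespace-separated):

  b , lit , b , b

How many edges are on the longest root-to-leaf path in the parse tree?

[L [X b] , [L [X lit] , [L [X b] , [L [X b]]]]]

5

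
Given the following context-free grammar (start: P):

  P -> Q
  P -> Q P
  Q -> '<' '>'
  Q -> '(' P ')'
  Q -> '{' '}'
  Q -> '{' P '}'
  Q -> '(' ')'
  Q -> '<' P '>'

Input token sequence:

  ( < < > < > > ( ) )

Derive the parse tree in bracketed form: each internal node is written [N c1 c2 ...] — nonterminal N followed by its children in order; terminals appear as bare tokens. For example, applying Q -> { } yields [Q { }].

P
Q
( P )
( Q P )
( < P > P )
( < Q P > P )
( < < > P > P )
( < < > Q > P )
( < < > < > > P )
( < < > < > > Q )
( < < > < > > ( ) )

[P [Q ( [P [Q < [P [Q < >] [P [Q < >]]] >] [P [Q ( )]]] )]]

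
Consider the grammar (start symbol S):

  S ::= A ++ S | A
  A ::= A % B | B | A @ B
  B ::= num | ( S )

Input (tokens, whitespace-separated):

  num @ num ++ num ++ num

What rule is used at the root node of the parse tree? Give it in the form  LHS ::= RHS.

[S [A [A [B num]] @ [B num]] ++ [S [A [B num]] ++ [S [A [B num]]]]]

S ::= A ++ S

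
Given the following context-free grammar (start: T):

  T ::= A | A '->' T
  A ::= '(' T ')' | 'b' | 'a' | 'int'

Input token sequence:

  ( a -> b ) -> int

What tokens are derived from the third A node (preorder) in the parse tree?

b

[T [A ( [T [A a] -> [T [A b]]] )] -> [T [A int]]]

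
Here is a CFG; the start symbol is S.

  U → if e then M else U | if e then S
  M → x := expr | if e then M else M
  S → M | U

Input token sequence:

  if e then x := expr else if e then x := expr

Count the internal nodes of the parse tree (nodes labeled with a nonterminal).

6

[S [U if e then [M x := expr] else [U if e then [S [M x := expr]]]]]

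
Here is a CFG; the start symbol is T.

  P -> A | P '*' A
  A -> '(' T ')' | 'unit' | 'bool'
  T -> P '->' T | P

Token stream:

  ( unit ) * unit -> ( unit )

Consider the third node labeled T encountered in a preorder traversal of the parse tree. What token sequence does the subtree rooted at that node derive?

[T [P [P [A ( [T [P [A unit]]] )]] * [A unit]] -> [T [P [A ( [T [P [A unit]]] )]]]]

( unit )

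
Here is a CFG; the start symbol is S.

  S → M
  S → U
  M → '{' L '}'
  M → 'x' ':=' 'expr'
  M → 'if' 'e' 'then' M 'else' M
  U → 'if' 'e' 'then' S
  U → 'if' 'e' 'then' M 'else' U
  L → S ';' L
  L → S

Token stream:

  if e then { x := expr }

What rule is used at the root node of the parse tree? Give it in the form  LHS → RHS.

S → U

[S [U if e then [S [M { [L [S [M x := expr]]] }]]]]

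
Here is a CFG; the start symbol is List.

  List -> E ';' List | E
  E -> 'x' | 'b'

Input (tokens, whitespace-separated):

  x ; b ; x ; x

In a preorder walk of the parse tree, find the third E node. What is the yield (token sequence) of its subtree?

[List [E x] ; [List [E b] ; [List [E x] ; [List [E x]]]]]

x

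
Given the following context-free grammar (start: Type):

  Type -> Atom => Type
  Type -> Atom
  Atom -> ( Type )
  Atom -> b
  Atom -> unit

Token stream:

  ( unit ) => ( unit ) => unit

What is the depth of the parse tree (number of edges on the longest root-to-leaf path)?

[Type [Atom ( [Type [Atom unit]] )] => [Type [Atom ( [Type [Atom unit]] )] => [Type [Atom unit]]]]

5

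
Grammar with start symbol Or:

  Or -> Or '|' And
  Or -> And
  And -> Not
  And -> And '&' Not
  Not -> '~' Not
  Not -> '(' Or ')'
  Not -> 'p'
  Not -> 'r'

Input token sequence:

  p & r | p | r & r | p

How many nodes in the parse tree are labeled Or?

4

[Or [Or [Or [Or [And [And [Not p]] & [Not r]]] | [And [Not p]]] | [And [And [Not r]] & [Not r]]] | [And [Not p]]]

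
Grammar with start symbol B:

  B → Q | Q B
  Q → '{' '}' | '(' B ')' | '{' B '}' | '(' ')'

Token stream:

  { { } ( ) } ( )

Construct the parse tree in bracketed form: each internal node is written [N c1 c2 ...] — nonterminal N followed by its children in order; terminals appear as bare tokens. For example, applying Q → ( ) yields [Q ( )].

B
Q B
{ B } B
{ Q B } B
{ { } B } B
{ { } Q } B
{ { } ( ) } B
{ { } ( ) } Q
{ { } ( ) } ( )

[B [Q { [B [Q { }] [B [Q ( )]]] }] [B [Q ( )]]]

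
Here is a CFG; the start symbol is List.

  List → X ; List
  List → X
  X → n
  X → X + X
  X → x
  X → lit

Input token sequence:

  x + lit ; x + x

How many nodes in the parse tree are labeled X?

6

[List [X [X x] + [X lit]] ; [List [X [X x] + [X x]]]]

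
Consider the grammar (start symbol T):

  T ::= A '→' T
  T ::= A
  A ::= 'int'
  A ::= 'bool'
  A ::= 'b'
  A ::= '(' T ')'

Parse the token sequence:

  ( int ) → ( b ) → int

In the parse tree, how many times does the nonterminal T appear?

5

[T [A ( [T [A int]] )] → [T [A ( [T [A b]] )] → [T [A int]]]]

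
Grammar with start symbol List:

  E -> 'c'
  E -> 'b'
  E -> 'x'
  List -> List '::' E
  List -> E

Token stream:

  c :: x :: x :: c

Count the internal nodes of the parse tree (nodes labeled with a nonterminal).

[List [List [List [List [E c]] :: [E x]] :: [E x]] :: [E c]]

8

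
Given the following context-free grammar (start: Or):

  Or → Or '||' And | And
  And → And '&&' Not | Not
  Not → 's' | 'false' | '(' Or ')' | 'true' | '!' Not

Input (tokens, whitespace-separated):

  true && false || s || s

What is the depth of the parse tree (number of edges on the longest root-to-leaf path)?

6

[Or [Or [Or [And [And [Not true]] && [Not false]]] || [And [Not s]]] || [And [Not s]]]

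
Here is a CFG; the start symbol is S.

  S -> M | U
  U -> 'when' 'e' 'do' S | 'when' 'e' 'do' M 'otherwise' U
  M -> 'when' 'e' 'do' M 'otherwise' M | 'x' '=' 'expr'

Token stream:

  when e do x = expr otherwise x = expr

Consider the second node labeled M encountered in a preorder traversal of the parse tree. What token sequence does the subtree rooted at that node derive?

x = expr

[S [M when e do [M x = expr] otherwise [M x = expr]]]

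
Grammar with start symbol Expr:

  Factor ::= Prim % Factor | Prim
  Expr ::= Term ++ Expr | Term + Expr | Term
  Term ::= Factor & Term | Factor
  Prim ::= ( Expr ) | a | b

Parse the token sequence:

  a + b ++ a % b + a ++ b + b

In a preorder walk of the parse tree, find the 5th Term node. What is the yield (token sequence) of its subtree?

b

[Expr [Term [Factor [Prim a]]] + [Expr [Term [Factor [Prim b]]] ++ [Expr [Term [Factor [Prim a] % [Factor [Prim b]]]] + [Expr [Term [Factor [Prim a]]] ++ [Expr [Term [Factor [Prim b]]] + [Expr [Term [Factor [Prim b]]]]]]]]]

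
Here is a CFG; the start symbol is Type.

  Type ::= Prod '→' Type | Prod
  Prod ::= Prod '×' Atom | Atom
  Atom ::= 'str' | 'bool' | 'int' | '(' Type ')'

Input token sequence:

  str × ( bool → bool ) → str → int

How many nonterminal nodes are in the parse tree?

17

[Type [Prod [Prod [Atom str]] × [Atom ( [Type [Prod [Atom bool]] → [Type [Prod [Atom bool]]]] )]] → [Type [Prod [Atom str]] → [Type [Prod [Atom int]]]]]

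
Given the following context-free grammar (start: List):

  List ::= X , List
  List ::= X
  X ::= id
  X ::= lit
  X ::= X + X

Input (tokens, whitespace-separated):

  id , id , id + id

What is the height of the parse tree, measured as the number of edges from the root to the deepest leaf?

[List [X id] , [List [X id] , [List [X [X id] + [X id]]]]]

5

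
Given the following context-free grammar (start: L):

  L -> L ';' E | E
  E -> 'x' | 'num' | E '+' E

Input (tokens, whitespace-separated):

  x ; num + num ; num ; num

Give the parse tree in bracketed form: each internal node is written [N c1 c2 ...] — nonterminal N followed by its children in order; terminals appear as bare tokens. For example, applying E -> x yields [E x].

L
L ; E
L ; E ; E
L ; E ; E ; E
E ; E ; E ; E
x ; E ; E ; E
x ; E + E ; E ; E
x ; num + E ; E ; E
x ; num + num ; E ; E
x ; num + num ; num ; E
x ; num + num ; num ; num

[L [L [L [L [E x]] ; [E [E num] + [E num]]] ; [E num]] ; [E num]]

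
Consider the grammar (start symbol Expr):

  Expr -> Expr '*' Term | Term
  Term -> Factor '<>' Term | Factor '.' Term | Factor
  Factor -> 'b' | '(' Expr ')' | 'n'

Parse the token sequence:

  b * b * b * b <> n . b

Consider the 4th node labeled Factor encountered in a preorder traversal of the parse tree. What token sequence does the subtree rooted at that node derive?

[Expr [Expr [Expr [Expr [Term [Factor b]]] * [Term [Factor b]]] * [Term [Factor b]]] * [Term [Factor b] <> [Term [Factor n] . [Term [Factor b]]]]]

b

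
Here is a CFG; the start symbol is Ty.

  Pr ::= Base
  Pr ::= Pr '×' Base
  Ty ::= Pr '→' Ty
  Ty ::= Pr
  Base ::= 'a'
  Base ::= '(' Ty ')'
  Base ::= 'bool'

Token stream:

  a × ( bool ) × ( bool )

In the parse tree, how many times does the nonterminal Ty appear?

[Ty [Pr [Pr [Pr [Base a]] × [Base ( [Ty [Pr [Base bool]]] )]] × [Base ( [Ty [Pr [Base bool]]] )]]]

3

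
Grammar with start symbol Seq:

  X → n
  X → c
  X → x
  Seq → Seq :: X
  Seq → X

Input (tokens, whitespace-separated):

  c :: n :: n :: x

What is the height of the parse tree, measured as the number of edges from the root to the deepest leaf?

5

[Seq [Seq [Seq [Seq [X c]] :: [X n]] :: [X n]] :: [X x]]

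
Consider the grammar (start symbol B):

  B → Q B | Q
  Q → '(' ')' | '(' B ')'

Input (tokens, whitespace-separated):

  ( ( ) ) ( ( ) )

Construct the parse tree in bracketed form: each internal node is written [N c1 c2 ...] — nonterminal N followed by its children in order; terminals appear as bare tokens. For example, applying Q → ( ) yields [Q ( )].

B
Q B
( B ) B
( Q ) B
( ( ) ) B
( ( ) ) Q
( ( ) ) ( B )
( ( ) ) ( Q )
( ( ) ) ( ( ) )

[B [Q ( [B [Q ( )]] )] [B [Q ( [B [Q ( )]] )]]]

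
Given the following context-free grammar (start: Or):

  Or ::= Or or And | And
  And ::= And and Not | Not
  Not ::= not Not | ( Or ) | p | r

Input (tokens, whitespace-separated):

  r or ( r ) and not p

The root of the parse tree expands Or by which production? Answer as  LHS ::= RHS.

[Or [Or [And [Not r]]] or [And [And [Not ( [Or [And [Not r]]] )]] and [Not not [Not p]]]]

Or ::= Or or And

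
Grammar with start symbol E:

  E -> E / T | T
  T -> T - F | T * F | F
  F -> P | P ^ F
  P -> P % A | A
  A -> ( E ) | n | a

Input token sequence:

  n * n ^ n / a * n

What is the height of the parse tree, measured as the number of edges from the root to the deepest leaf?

7

[E [E [T [T [F [P [A n]]]] * [F [P [A n]] ^ [F [P [A n]]]]]] / [T [T [F [P [A a]]]] * [F [P [A n]]]]]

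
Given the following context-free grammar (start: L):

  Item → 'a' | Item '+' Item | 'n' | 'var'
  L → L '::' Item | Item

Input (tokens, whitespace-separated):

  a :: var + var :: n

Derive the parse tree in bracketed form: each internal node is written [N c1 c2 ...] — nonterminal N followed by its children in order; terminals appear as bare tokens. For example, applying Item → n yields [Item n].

[L [L [L [Item a]] :: [Item [Item var] + [Item var]]] :: [Item n]]

L
L :: Item
L :: Item :: Item
Item :: Item :: Item
a :: Item :: Item
a :: Item + Item :: Item
a :: var + Item :: Item
a :: var + var :: Item
a :: var + var :: n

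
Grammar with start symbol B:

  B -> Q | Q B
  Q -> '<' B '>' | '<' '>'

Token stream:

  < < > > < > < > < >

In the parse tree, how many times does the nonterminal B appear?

5

[B [Q < [B [Q < >]] >] [B [Q < >] [B [Q < >] [B [Q < >]]]]]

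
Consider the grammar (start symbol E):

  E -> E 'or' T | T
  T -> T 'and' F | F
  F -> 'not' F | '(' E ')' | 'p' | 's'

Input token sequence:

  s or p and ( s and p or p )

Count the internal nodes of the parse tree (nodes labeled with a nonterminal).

[E [E [T [F s]]] or [T [T [F p]] and [F ( [E [E [T [T [F s]] and [F p]]] or [T [F p]]] )]]]

16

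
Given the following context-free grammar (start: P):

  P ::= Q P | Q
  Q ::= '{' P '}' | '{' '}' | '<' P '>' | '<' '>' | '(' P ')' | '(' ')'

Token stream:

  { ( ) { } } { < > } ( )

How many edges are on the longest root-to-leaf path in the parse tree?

5

[P [Q { [P [Q ( )] [P [Q { }]]] }] [P [Q { [P [Q < >]] }] [P [Q ( )]]]]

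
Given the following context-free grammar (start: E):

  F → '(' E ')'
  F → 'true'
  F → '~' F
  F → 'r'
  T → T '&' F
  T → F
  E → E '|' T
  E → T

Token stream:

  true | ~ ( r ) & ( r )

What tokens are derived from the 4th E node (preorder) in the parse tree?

[E [E [T [F true]]] | [T [T [F ~ [F ( [E [T [F r]]] )]]] & [F ( [E [T [F r]]] )]]]

r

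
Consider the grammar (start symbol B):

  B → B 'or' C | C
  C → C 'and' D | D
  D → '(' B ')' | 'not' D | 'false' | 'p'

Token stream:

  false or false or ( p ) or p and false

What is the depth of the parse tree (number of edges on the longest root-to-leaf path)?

7

[B [B [B [B [C [D false]]] or [C [D false]]] or [C [D ( [B [C [D p]]] )]]] or [C [C [D p]] and [D false]]]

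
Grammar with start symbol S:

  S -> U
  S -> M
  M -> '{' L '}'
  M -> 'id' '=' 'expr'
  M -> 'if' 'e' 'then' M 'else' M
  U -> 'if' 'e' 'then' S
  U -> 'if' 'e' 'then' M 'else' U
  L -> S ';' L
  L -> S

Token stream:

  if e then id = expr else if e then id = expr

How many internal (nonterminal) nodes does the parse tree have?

6

[S [U if e then [M id = expr] else [U if e then [S [M id = expr]]]]]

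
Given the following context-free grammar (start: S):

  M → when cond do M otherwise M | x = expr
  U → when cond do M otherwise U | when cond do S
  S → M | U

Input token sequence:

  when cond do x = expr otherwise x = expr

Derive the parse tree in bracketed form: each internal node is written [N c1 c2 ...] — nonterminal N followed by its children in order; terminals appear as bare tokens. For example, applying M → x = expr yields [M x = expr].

S
M
when cond do M otherwise M
when cond do x = expr otherwise M
when cond do x = expr otherwise x = expr

[S [M when cond do [M x = expr] otherwise [M x = expr]]]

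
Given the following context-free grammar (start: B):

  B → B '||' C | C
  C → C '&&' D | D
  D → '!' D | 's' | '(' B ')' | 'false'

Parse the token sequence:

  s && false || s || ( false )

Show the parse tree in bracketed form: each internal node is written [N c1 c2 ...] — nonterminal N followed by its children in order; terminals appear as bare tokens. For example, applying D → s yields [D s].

B
B || C
B || C || C
C || C || C
C && D || C || C
D && D || C || C
s && D || C || C
s && false || C || C
s && false || D || C
s && false || s || C
s && false || s || D
s && false || s || ( B )
s && false || s || ( C )
s && false || s || ( D )
s && false || s || ( false )

[B [B [B [C [C [D s]] && [D false]]] || [C [D s]]] || [C [D ( [B [C [D false]]] )]]]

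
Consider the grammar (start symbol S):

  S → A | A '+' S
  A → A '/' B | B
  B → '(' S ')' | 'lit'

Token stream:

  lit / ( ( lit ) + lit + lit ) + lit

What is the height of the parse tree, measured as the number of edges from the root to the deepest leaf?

[S [A [A [B lit]] / [B ( [S [A [B ( [S [A [B lit]]] )]] + [S [A [B lit]] + [S [A [B lit]]]]] )]] + [S [A [B lit]]]]

9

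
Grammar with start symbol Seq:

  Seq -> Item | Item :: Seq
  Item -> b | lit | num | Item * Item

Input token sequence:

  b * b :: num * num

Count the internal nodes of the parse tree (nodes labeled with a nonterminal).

[Seq [Item [Item b] * [Item b]] :: [Seq [Item [Item num] * [Item num]]]]

8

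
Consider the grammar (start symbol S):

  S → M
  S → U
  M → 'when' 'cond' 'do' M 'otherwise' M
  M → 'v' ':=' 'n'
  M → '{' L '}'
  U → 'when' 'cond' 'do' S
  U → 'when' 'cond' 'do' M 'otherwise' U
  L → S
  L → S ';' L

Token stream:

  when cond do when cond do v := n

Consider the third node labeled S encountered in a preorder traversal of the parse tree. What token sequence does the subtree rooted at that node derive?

v := n

[S [U when cond do [S [U when cond do [S [M v := n]]]]]]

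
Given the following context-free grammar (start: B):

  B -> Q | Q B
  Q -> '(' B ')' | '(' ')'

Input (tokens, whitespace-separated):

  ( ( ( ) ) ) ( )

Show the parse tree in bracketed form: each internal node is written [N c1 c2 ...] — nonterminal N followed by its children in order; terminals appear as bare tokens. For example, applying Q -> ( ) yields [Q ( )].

[B [Q ( [B [Q ( [B [Q ( )]] )]] )] [B [Q ( )]]]

B
Q B
( B ) B
( Q ) B
( ( B ) ) B
( ( Q ) ) B
( ( ( ) ) ) B
( ( ( ) ) ) Q
( ( ( ) ) ) ( )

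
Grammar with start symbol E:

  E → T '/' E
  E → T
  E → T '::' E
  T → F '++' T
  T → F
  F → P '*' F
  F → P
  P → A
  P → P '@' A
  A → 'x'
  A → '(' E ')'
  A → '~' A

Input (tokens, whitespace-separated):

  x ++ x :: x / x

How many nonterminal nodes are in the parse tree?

19

[E [T [F [P [A x]]] ++ [T [F [P [A x]]]]] :: [E [T [F [P [A x]]]] / [E [T [F [P [A x]]]]]]]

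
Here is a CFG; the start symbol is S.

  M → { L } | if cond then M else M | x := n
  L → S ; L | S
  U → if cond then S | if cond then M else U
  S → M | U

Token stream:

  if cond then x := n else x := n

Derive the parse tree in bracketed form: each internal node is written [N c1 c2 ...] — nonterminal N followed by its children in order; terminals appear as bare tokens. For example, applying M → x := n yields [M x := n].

S
M
if cond then M else M
if cond then x := n else M
if cond then x := n else x := n

[S [M if cond then [M x := n] else [M x := n]]]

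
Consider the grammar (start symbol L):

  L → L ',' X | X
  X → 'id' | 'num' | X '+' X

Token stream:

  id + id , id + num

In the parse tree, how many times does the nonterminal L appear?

2

[L [L [X [X id] + [X id]]] , [X [X id] + [X num]]]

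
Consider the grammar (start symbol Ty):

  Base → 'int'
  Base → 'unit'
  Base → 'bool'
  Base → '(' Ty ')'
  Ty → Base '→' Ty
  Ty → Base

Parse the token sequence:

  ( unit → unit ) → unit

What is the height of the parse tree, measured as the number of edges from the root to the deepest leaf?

5

[Ty [Base ( [Ty [Base unit] → [Ty [Base unit]]] )] → [Ty [Base unit]]]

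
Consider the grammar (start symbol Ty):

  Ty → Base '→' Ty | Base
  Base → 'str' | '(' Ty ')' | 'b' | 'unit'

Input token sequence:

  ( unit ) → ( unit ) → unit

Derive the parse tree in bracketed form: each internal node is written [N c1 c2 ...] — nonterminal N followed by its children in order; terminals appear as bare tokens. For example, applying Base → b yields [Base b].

[Ty [Base ( [Ty [Base unit]] )] → [Ty [Base ( [Ty [Base unit]] )] → [Ty [Base unit]]]]

Ty
Base → Ty
( Ty ) → Ty
( Base ) → Ty
( unit ) → Ty
( unit ) → Base → Ty
( unit ) → ( Ty ) → Ty
( unit ) → ( Base ) → Ty
( unit ) → ( unit ) → Ty
( unit ) → ( unit ) → Base
( unit ) → ( unit ) → unit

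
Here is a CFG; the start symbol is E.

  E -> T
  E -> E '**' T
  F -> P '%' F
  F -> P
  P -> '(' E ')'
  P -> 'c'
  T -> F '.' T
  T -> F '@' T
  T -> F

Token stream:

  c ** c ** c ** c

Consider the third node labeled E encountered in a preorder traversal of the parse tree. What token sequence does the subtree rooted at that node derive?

c ** c

[E [E [E [E [T [F [P c]]]] ** [T [F [P c]]]] ** [T [F [P c]]]] ** [T [F [P c]]]]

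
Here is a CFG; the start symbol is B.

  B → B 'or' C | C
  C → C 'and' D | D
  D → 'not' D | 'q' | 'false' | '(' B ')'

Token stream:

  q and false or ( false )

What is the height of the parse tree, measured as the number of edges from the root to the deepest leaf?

[B [B [C [C [D q]] and [D false]]] or [C [D ( [B [C [D false]]] )]]]

6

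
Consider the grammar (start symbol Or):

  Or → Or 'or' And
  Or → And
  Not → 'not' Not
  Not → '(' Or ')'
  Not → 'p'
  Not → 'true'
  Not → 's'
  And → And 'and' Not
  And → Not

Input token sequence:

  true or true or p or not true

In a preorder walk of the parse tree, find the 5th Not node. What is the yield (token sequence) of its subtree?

[Or [Or [Or [Or [And [Not true]]] or [And [Not true]]] or [And [Not p]]] or [And [Not not [Not true]]]]

true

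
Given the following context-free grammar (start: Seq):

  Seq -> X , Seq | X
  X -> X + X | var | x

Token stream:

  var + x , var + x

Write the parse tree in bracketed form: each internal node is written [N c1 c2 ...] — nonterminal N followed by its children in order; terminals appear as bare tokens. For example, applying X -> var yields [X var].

Seq
X , Seq
X + X , Seq
var + X , Seq
var + x , Seq
var + x , X
var + x , X + X
var + x , var + X
var + x , var + x

[Seq [X [X var] + [X x]] , [Seq [X [X var] + [X x]]]]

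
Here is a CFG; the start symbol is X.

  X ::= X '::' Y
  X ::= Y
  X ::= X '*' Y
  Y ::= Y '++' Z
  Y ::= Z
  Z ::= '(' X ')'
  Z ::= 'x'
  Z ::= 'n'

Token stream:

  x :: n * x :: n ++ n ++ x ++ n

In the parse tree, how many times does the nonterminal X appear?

[X [X [X [X [Y [Z x]]] :: [Y [Z n]]] * [Y [Z x]]] :: [Y [Y [Y [Y [Z n]] ++ [Z n]] ++ [Z x]] ++ [Z n]]]

4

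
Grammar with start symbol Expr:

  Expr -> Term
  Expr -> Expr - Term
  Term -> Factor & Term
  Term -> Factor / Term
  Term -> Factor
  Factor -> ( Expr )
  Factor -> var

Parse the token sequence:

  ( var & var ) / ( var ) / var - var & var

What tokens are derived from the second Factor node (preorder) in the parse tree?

[Expr [Expr [Term [Factor ( [Expr [Term [Factor var] & [Term [Factor var]]]] )] / [Term [Factor ( [Expr [Term [Factor var]]] )] / [Term [Factor var]]]]] - [Term [Factor var] & [Term [Factor var]]]]

var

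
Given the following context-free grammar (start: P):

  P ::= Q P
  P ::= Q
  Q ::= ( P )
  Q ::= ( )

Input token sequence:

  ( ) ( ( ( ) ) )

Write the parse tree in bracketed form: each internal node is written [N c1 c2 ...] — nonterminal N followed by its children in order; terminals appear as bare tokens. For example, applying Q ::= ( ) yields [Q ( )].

[P [Q ( )] [P [Q ( [P [Q ( [P [Q ( )]] )]] )]]]

P
Q P
( ) P
( ) Q
( ) ( P )
( ) ( Q )
( ) ( ( P ) )
( ) ( ( Q ) )
( ) ( ( ( ) ) )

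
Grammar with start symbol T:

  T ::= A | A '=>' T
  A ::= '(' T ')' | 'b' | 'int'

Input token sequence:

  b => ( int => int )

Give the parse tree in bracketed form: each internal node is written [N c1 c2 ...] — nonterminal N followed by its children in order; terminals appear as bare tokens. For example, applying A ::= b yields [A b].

T
A => T
b => T
b => A
b => ( T )
b => ( A => T )
b => ( int => T )
b => ( int => A )
b => ( int => int )

[T [A b] => [T [A ( [T [A int] => [T [A int]]] )]]]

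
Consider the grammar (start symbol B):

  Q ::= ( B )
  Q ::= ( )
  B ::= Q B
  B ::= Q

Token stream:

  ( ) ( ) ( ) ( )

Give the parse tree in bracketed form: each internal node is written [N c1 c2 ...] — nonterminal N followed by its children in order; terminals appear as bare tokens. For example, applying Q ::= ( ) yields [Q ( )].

B
Q B
( ) B
( ) Q B
( ) ( ) B
( ) ( ) Q B
( ) ( ) ( ) B
( ) ( ) ( ) Q
( ) ( ) ( ) ( )

[B [Q ( )] [B [Q ( )] [B [Q ( )] [B [Q ( )]]]]]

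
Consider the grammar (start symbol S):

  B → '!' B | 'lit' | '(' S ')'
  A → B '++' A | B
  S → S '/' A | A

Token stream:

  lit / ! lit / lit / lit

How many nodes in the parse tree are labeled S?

[S [S [S [S [A [B lit]]] / [A [B ! [B lit]]]] / [A [B lit]]] / [A [B lit]]]

4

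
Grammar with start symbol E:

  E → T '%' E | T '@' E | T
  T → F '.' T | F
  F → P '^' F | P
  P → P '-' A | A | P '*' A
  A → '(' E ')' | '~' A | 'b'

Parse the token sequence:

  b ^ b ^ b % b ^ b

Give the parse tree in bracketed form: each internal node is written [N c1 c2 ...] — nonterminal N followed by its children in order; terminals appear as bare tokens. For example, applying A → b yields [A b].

[E [T [F [P [A b]] ^ [F [P [A b]] ^ [F [P [A b]]]]]] % [E [T [F [P [A b]] ^ [F [P [A b]]]]]]]

E
T % E
F % E
P ^ F % E
A ^ F % E
b ^ F % E
b ^ P ^ F % E
b ^ A ^ F % E
b ^ b ^ F % E
b ^ b ^ P % E
b ^ b ^ A % E
b ^ b ^ b % E
b ^ b ^ b % T
b ^ b ^ b % F
b ^ b ^ b % P ^ F
b ^ b ^ b % A ^ F
b ^ b ^ b % b ^ F
b ^ b ^ b % b ^ P
b ^ b ^ b % b ^ A
b ^ b ^ b % b ^ b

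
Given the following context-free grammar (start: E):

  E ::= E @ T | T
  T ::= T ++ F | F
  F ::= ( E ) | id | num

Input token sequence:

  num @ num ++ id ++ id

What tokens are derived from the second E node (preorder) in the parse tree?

num

[E [E [T [F num]]] @ [T [T [T [F num]] ++ [F id]] ++ [F id]]]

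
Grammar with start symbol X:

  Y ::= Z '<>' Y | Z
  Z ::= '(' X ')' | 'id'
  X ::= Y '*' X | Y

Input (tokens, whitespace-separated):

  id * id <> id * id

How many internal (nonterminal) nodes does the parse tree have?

[X [Y [Z id]] * [X [Y [Z id] <> [Y [Z id]]] * [X [Y [Z id]]]]]

11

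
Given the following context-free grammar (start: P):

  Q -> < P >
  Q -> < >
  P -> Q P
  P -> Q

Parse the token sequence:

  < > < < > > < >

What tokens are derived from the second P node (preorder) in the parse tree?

[P [Q < >] [P [Q < [P [Q < >]] >] [P [Q < >]]]]

< < > > < >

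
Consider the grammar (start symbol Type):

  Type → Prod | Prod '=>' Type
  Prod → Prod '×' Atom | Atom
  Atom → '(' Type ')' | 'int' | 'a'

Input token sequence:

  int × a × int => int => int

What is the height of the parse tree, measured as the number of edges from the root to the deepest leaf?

[Type [Prod [Prod [Prod [Atom int]] × [Atom a]] × [Atom int]] => [Type [Prod [Atom int]] => [Type [Prod [Atom int]]]]]

5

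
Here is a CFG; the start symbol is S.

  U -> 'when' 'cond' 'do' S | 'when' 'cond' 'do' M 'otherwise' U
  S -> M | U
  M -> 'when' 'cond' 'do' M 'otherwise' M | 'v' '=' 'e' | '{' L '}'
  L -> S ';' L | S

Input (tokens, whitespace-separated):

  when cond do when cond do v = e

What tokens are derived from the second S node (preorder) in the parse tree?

when cond do v = e

[S [U when cond do [S [U when cond do [S [M v = e]]]]]]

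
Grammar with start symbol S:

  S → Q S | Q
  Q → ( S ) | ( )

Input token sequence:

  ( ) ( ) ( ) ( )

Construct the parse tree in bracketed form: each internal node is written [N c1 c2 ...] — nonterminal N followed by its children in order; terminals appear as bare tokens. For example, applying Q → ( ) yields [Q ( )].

[S [Q ( )] [S [Q ( )] [S [Q ( )] [S [Q ( )]]]]]

S
Q S
( ) S
( ) Q S
( ) ( ) S
( ) ( ) Q S
( ) ( ) ( ) S
( ) ( ) ( ) Q
( ) ( ) ( ) ( )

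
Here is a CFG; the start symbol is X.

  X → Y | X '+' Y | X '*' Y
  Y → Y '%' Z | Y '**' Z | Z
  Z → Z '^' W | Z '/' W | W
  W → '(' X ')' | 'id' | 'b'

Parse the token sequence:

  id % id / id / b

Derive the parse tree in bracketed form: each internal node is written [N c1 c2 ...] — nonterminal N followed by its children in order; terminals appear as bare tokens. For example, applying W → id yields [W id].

X
Y
Y % Z
Z % Z
W % Z
id % Z
id % Z / W
id % Z / W / W
id % W / W / W
id % id / W / W
id % id / id / W
id % id / id / b

[X [Y [Y [Z [W id]]] % [Z [Z [Z [W id]] / [W id]] / [W b]]]]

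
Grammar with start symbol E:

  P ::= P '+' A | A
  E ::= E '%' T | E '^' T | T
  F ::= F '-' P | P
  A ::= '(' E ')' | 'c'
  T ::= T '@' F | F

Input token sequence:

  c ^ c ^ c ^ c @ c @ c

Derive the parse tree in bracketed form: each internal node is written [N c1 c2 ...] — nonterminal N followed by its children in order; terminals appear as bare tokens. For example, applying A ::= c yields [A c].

[E [E [E [E [T [F [P [A c]]]]] ^ [T [F [P [A c]]]]] ^ [T [F [P [A c]]]]] ^ [T [T [T [F [P [A c]]]] @ [F [P [A c]]]] @ [F [P [A c]]]]]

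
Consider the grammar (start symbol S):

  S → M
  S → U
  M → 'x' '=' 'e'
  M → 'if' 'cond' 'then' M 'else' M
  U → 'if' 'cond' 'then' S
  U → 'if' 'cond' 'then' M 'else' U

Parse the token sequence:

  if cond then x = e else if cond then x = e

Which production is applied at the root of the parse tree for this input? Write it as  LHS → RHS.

S → U

[S [U if cond then [M x = e] else [U if cond then [S [M x = e]]]]]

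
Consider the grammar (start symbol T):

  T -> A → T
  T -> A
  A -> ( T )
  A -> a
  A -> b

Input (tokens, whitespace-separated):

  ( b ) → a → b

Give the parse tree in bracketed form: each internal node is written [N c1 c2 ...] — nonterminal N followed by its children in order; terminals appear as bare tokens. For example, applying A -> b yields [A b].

T
A → T
( T ) → T
( A ) → T
( b ) → T
( b ) → A → T
( b ) → a → T
( b ) → a → A
( b ) → a → b

[T [A ( [T [A b]] )] → [T [A a] → [T [A b]]]]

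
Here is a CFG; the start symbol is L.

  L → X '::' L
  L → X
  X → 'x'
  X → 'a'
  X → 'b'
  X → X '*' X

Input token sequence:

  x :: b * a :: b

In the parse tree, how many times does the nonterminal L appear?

3

[L [X x] :: [L [X [X b] * [X a]] :: [L [X b]]]]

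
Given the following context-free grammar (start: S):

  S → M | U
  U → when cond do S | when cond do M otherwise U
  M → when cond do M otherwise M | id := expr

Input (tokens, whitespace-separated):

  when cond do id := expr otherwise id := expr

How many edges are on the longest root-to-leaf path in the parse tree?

[S [M when cond do [M id := expr] otherwise [M id := expr]]]

3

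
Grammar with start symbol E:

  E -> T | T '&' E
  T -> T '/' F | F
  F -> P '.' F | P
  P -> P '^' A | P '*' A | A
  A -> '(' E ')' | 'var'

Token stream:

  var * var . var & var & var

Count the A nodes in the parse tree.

[E [T [F [P [P [A var]] * [A var]] . [F [P [A var]]]]] & [E [T [F [P [A var]]]] & [E [T [F [P [A var]]]]]]]

5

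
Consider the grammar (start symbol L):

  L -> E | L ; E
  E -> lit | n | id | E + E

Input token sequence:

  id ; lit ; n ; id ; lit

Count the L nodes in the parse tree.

[L [L [L [L [L [E id]] ; [E lit]] ; [E n]] ; [E id]] ; [E lit]]

5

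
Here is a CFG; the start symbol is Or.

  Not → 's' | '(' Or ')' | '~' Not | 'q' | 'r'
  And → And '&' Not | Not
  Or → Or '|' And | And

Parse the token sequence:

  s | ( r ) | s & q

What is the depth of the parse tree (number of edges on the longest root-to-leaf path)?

[Or [Or [Or [And [Not s]]] | [And [Not ( [Or [And [Not r]]] )]]] | [And [And [Not s]] & [Not q]]]

7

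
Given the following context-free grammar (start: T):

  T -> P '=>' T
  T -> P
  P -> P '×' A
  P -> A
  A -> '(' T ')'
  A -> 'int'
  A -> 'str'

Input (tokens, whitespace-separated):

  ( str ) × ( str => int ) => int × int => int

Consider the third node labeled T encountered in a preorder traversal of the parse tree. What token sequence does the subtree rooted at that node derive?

str => int

[T [P [P [A ( [T [P [A str]]] )]] × [A ( [T [P [A str]] => [T [P [A int]]]] )]] => [T [P [P [A int]] × [A int]] => [T [P [A int]]]]]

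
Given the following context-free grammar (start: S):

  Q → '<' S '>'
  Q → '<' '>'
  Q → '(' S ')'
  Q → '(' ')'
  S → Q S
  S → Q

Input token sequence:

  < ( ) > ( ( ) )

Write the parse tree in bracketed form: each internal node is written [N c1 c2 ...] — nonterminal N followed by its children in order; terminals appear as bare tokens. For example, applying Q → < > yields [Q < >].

[S [Q < [S [Q ( )]] >] [S [Q ( [S [Q ( )]] )]]]

S
Q S
< S > S
< Q > S
< ( ) > S
< ( ) > Q
< ( ) > ( S )
< ( ) > ( Q )
< ( ) > ( ( ) )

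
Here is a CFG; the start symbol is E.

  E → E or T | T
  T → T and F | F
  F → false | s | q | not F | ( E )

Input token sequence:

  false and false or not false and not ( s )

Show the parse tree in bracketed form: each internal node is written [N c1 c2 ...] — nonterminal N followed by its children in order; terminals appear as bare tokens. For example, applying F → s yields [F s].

[E [E [T [T [F false]] and [F false]]] or [T [T [F not [F false]]] and [F not [F ( [E [T [F s]]] )]]]]

E
E or T
T or T
T and F or T
F and F or T
false and F or T
false and false or T
false and false or T and F
false and false or F and F
false and false or not F and F
false and false or not false and F
false and false or not false and not F
false and false or not false and not ( E )
false and false or not false and not ( T )
false and false or not false and not ( F )
false and false or not false and not ( s )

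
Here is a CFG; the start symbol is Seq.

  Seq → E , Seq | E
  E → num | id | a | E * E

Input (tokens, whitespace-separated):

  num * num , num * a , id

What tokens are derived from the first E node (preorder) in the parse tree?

[Seq [E [E num] * [E num]] , [Seq [E [E num] * [E a]] , [Seq [E id]]]]

num * num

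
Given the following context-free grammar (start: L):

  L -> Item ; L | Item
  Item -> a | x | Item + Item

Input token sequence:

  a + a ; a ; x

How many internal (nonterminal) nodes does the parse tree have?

[L [Item [Item a] + [Item a]] ; [L [Item a] ; [L [Item x]]]]

8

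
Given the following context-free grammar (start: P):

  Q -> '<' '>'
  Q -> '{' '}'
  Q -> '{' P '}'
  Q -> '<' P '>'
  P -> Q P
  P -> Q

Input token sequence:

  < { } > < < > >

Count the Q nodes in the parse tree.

[P [Q < [P [Q { }]] >] [P [Q < [P [Q < >]] >]]]

4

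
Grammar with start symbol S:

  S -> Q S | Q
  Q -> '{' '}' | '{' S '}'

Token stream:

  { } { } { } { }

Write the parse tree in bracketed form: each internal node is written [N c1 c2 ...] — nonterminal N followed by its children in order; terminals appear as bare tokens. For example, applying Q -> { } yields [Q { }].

[S [Q { }] [S [Q { }] [S [Q { }] [S [Q { }]]]]]

S
Q S
{ } S
{ } Q S
{ } { } S
{ } { } Q S
{ } { } { } S
{ } { } { } Q
{ } { } { } { }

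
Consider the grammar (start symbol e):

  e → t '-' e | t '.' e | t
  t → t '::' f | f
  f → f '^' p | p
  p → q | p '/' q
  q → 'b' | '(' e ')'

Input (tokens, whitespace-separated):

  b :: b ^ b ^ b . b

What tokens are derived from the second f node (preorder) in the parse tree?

b ^ b ^ b

[e [t [t [f [p [q b]]]] :: [f [f [f [p [q b]]] ^ [p [q b]]] ^ [p [q b]]]] . [e [t [f [p [q b]]]]]]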